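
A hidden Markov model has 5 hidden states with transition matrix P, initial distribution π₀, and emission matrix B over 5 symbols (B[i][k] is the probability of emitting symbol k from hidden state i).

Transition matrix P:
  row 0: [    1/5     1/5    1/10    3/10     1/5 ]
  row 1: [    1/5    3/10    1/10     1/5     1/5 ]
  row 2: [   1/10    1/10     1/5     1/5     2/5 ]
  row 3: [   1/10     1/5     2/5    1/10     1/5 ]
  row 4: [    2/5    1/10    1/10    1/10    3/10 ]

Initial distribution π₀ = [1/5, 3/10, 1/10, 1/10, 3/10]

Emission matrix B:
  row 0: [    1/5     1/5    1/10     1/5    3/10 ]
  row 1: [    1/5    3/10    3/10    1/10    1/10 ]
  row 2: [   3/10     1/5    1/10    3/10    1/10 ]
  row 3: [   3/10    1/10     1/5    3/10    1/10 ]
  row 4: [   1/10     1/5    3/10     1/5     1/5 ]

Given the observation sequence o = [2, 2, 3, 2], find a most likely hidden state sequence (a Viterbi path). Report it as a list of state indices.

path = [1, 3, 2, 4]

t=0: δ = [2.000e-02, 9.000e-02, 1.000e-02, 2.000e-02, 9.000e-02]  (obs o_0=2)
t=1: δ = [3.600e-03, 8.100e-03, 9.000e-04, 3.600e-03, 8.100e-03]  ψ = [4, 1, 1, 1, 4]  (obs o_1=2)
t=2: δ = [6.480e-04, 2.430e-04, 4.320e-04, 4.860e-04, 4.860e-04]  ψ = [4, 1, 3, 1, 4]  (obs o_2=3)
t=3: δ = [1.944e-05, 3.888e-05, 1.944e-05, 3.888e-05, 5.184e-05]  ψ = [4, 0, 3, 0, 2]  (obs o_3=2)
backtrack: best end state = 4; path = [1, 3, 2, 4]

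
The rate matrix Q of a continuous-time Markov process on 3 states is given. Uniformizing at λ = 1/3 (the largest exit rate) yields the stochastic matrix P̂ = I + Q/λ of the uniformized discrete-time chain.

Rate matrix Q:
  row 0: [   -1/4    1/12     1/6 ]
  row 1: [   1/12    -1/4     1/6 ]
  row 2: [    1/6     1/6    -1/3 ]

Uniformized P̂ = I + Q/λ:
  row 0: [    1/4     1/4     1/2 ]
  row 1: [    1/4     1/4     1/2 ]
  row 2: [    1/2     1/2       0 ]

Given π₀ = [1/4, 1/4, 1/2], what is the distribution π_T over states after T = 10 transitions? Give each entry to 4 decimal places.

t=0: π = [0.2500, 0.2500, 0.5000]
t=1: π = [0.3750, 0.3750, 0.2500]
t=2: π = [0.3125, 0.3125, 0.3750]
t=3: π = [0.3438, 0.3438, 0.3125]
t=4: π = [0.3281, 0.3281, 0.3438]
t=5: π = [0.3359, 0.3359, 0.3281]
t=6: π = [0.3320, 0.3320, 0.3359]
t=7: π = [0.3340, 0.3340, 0.3320]
t=8: π = [0.3330, 0.3330, 0.3340]
t=9: π = [0.3335, 0.3335, 0.3330]
t=10: π = [0.3333, 0.3333, 0.3335]

π = [0.3333, 0.3333, 0.3335]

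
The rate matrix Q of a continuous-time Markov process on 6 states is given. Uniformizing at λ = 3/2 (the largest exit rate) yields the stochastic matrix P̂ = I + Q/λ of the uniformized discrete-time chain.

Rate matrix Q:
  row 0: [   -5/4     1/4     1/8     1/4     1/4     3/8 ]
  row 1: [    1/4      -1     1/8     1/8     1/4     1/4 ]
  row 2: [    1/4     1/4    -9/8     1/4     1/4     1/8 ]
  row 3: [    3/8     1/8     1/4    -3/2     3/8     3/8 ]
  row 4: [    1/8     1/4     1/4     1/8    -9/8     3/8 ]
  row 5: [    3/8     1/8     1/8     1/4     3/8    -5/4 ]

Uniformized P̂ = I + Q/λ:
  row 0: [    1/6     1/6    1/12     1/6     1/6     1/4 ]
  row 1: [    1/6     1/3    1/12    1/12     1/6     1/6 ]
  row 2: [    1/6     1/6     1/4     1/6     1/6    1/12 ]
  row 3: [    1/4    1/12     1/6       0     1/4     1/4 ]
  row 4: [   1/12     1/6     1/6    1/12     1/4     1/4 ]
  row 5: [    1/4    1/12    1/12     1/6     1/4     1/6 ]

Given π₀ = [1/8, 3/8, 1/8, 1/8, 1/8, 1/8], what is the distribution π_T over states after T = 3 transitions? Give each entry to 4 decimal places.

π = [0.1753, 0.1702, 0.1318, 0.1154, 0.2099, 0.1973]

t=0: π = [0.1250, 0.3750, 0.1250, 0.1250, 0.1250, 0.1250]
t=1: π = [0.1771, 0.2083, 0.1250, 0.1042, 0.1979, 0.1875]
t=2: π = [0.1745, 0.1771, 0.1293, 0.1155, 0.2075, 0.1962]
t=3: π = [0.1753, 0.1702, 0.1318, 0.1154, 0.2099, 0.1973]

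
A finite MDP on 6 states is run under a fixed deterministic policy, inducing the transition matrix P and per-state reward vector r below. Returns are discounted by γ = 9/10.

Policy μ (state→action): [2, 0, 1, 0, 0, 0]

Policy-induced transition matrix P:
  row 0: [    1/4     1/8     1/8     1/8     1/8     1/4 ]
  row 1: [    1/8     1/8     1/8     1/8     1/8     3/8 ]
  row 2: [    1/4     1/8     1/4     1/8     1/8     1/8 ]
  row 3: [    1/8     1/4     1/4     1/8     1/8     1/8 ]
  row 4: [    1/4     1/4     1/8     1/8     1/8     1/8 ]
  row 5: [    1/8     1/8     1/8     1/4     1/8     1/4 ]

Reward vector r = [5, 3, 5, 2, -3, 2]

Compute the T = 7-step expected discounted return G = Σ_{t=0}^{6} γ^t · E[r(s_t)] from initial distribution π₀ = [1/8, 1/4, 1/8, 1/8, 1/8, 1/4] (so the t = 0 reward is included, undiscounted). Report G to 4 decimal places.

t=0: π = [0.1250, 0.2500, 0.1250, 0.1250, 0.1250, 0.2500], E[r] = 2.3750, γ^t·E[r] = 2.375000, running G = 2.375000
t=1: π = [0.1719, 0.1563, 0.1563, 0.1563, 0.1250, 0.2344], E[r] = 2.5156, γ^t·E[r] = 2.264063, running G = 4.639063
t=2: π = [0.1816, 0.1602, 0.1641, 0.1543, 0.1250, 0.2148], E[r] = 2.5723, γ^t·E[r] = 2.083535, running G = 6.722598
t=3: π = [0.1838, 0.1599, 0.1648, 0.1519, 0.1250, 0.2146], E[r] = 2.5808, γ^t·E[r] = 1.881411, running G = 8.604009
t=4: π = [0.1842, 0.1596, 0.1646, 0.1518, 0.1250, 0.2148], E[r] = 2.5810, γ^t·E[r] = 1.693370, running G = 10.297378
t=5: π = [0.1842, 0.1596, 0.1646, 0.1518, 0.1250, 0.2148], E[r] = 2.5809, γ^t·E[r] = 1.524010, running G = 11.821389
t=6: π = [0.1842, 0.1596, 0.1645, 0.1518, 0.1250, 0.2148], E[r] = 2.5809, γ^t·E[r] = 1.371607, running G = 13.192996

G = 13.1930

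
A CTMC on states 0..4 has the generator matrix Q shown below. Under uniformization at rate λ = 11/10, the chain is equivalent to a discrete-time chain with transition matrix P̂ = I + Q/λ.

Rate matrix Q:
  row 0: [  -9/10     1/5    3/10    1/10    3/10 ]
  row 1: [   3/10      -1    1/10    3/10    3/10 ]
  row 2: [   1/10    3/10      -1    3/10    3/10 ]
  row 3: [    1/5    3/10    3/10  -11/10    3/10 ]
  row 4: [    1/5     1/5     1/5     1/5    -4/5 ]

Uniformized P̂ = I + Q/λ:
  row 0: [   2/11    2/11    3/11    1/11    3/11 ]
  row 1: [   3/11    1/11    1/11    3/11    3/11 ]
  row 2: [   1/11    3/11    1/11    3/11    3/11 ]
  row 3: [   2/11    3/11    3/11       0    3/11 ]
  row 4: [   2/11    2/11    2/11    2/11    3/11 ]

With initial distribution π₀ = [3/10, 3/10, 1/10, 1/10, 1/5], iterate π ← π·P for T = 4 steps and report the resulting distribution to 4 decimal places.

π = [0.1834, 0.1958, 0.1799, 0.1682, 0.2727]

t=0: π = [0.3000, 0.3000, 0.1000, 0.1000, 0.2000]
t=1: π = [0.2000, 0.1727, 0.1818, 0.1727, 0.2727]
t=2: π = [0.1810, 0.1983, 0.1835, 0.1645, 0.2727]
t=3: π = [0.1832, 0.1954, 0.1785, 0.1702, 0.2727]
t=4: π = [0.1834, 0.1958, 0.1799, 0.1682, 0.2727]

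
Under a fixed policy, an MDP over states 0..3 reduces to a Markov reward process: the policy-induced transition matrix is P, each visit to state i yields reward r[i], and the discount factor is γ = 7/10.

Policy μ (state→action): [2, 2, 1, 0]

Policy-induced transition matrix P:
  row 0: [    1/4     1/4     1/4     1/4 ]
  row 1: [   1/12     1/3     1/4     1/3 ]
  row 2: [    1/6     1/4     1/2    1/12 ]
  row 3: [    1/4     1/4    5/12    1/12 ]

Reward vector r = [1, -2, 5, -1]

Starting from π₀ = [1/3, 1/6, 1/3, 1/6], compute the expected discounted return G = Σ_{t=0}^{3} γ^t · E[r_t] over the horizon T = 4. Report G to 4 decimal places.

G = 3.4923

t=0: π = [0.3333, 0.1667, 0.3333, 0.1667], E[r] = 1.5000, γ^t·E[r] = 1.500000, running G = 1.500000
t=1: π = [0.1944, 0.2639, 0.3611, 0.1806], E[r] = 1.2917, γ^t·E[r] = 0.904167, running G = 2.404167
t=2: π = [0.1759, 0.2720, 0.3704, 0.1817], E[r] = 1.3021, γ^t·E[r] = 0.638021, running G = 3.042188
t=3: π = [0.1738, 0.2727, 0.3729, 0.1807], E[r] = 1.3122, γ^t·E[r] = 0.450088, running G = 3.492276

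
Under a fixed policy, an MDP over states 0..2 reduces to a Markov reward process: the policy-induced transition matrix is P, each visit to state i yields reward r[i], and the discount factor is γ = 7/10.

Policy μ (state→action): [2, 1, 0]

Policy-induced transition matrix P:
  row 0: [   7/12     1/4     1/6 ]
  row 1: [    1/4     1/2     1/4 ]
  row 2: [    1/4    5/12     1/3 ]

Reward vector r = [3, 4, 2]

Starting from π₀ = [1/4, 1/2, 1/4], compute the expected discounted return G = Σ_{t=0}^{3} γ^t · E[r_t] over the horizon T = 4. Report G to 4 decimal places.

t=0: π = [0.2500, 0.5000, 0.2500], E[r] = 3.2500, γ^t·E[r] = 3.250000, running G = 3.250000
t=1: π = [0.3333, 0.4167, 0.2500], E[r] = 3.1667, γ^t·E[r] = 2.216667, running G = 5.466667
t=2: π = [0.3611, 0.3958, 0.2431], E[r] = 3.1528, γ^t·E[r] = 1.544861, running G = 7.011528
t=3: π = [0.3704, 0.3895, 0.2402], E[r] = 3.1493, γ^t·E[r] = 1.080212, running G = 8.091740

G = 8.0917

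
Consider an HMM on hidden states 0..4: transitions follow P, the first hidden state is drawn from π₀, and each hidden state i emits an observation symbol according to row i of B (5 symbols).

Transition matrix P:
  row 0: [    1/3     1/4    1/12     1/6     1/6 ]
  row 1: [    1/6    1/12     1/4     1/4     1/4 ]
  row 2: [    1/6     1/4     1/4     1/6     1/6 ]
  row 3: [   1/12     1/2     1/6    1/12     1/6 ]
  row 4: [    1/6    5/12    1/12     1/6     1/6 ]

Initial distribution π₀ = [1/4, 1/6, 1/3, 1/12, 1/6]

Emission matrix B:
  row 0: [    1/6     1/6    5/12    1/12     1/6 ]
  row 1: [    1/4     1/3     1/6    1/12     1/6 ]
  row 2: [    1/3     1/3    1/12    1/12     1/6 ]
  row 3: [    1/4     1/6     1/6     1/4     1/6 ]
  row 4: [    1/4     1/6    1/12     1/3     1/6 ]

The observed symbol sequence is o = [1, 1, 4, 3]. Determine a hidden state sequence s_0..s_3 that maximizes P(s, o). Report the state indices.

path = [2, 2, 1, 4]

t=0: δ = [4.167e-02, 5.556e-02, 1.111e-01, 1.389e-02, 2.778e-02]  (obs o_0=1)
t=1: δ = [3.086e-03, 9.259e-03, 9.259e-03, 3.086e-03, 3.086e-03]  ψ = [2, 2, 2, 2, 2]  (obs o_1=1)
t=2: δ = [2.572e-04, 3.858e-04, 3.858e-04, 3.858e-04, 3.858e-04]  ψ = [1, 2, 1, 1, 1]  (obs o_2=4)
t=3: δ = [7.144e-06, 1.608e-05, 8.038e-06, 2.411e-05, 3.215e-05]  ψ = [0, 3, 1, 1, 1]  (obs o_3=3)
backtrack: best end state = 4; path = [2, 2, 1, 4]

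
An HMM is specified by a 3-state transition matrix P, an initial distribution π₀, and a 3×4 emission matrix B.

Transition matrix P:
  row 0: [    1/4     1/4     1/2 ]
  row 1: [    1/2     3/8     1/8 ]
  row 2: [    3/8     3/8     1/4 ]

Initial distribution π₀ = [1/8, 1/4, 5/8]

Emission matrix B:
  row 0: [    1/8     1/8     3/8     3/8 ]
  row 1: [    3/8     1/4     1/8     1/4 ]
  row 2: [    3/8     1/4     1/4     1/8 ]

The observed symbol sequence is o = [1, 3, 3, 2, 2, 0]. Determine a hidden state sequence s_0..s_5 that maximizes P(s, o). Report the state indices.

t=0: δ = [1.562e-02, 6.250e-02, 1.562e-01]  (obs o_0=1)
t=1: δ = [2.197e-02, 1.465e-02, 4.883e-03]  ψ = [2, 2, 2]  (obs o_1=3)
t=2: δ = [2.747e-03, 1.373e-03, 1.373e-03]  ψ = [1, 0, 0]  (obs o_2=3)
t=3: δ = [2.575e-04, 8.583e-05, 3.433e-04]  ψ = [0, 0, 0]  (obs o_3=2)
t=4: δ = [4.828e-05, 1.609e-05, 3.219e-05]  ψ = [2, 2, 0]  (obs o_4=2)
t=5: δ = [1.509e-06, 4.526e-06, 9.052e-06]  ψ = [0, 0, 0]  (obs o_5=0)
backtrack: best end state = 2; path = [2, 1, 0, 2, 0, 2]

path = [2, 1, 0, 2, 0, 2]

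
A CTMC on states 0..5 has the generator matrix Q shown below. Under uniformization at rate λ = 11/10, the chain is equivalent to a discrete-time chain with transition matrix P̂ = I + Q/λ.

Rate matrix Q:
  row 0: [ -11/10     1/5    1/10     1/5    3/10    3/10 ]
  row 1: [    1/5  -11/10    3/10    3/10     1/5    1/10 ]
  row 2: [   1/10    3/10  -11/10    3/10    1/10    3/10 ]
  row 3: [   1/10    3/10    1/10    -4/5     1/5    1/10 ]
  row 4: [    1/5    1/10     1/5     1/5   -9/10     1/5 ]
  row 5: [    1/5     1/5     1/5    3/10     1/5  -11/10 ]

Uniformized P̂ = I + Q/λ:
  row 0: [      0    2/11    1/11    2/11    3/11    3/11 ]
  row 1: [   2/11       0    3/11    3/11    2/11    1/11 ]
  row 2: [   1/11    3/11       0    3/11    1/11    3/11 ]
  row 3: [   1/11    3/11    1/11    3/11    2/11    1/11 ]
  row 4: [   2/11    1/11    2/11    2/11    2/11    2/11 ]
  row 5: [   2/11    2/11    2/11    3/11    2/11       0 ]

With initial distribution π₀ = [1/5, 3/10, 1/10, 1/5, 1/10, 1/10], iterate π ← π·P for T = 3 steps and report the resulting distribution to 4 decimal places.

π = [0.1249, 0.1683, 0.1398, 0.2452, 0.1809, 0.1409]

t=0: π = [0.2000, 0.3000, 0.1000, 0.2000, 0.1000, 0.1000]
t=1: π = [0.1182, 0.1455, 0.1545, 0.2455, 0.1909, 0.1455]
t=2: π = [0.1240, 0.1744, 0.1339, 0.2446, 0.1785, 0.1446]
t=3: π = [0.1249, 0.1683, 0.1398, 0.2452, 0.1809, 0.1409]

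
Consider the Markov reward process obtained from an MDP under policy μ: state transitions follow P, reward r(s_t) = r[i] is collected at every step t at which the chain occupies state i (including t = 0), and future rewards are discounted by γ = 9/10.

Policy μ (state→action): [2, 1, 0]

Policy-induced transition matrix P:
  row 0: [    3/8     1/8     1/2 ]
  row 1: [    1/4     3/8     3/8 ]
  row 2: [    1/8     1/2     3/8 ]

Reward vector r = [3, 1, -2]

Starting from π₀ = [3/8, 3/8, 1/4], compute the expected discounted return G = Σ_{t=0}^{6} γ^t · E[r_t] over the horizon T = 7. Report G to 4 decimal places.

t=0: π = [0.3750, 0.3750, 0.2500], E[r] = 1.0000, γ^t·E[r] = 1.000000, running G = 1.000000
t=1: π = [0.2656, 0.3125, 0.4219], E[r] = 0.2656, γ^t·E[r] = 0.239063, running G = 1.239063
t=2: π = [0.2305, 0.3613, 0.4082], E[r] = 0.2363, γ^t·E[r] = 0.191426, running G = 1.430488
t=3: π = [0.2278, 0.3684, 0.4038], E[r] = 0.2441, γ^t·E[r] = 0.177979, running G = 1.608467
t=4: π = [0.2280, 0.3685, 0.4035], E[r] = 0.2456, γ^t·E[r] = 0.161122, running G = 1.769589
t=5: π = [0.2281, 0.3684, 0.4035], E[r] = 0.2456, γ^t·E[r] = 0.145043, running G = 1.914632
t=6: π = [0.2281, 0.3684, 0.4035], E[r] = 0.2456, γ^t·E[r] = 0.130531, running G = 2.045163

G = 2.0452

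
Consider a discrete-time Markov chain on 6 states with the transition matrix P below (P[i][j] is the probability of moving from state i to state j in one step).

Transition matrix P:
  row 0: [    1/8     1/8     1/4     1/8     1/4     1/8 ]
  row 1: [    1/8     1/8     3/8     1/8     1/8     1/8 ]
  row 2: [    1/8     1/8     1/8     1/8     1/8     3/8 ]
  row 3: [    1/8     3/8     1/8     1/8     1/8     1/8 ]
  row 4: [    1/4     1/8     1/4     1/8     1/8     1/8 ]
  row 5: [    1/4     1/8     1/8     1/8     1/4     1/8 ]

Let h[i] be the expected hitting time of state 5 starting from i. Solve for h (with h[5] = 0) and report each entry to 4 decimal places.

h = [5.5120, 5.3589, 4.2871, 5.6268, 5.5120, 0.0000]

First-step conditioning: h[5] = 0; for i ≠ 5, h[i] = 1 + Σ_k P[i][k]·h[k].
  h[0] = 1 + 1/8·h[0] + 1/8·h[1] + 1/4·h[2] + 1/8·h[3] + 1/4·h[4]
  h[1] = 1 + 1/8·h[0] + 1/8·h[1] + 3/8·h[2] + 1/8·h[3] + 1/8·h[4]
  h[2] = 1 + 1/8·h[0] + 1/8·h[1] + 1/8·h[2] + 1/8·h[3] + 1/8·h[4]
  h[3] = 1 + 1/8·h[0] + 3/8·h[1] + 1/8·h[2] + 1/8·h[3] + 1/8·h[4]
  h[4] = 1 + 1/4·h[0] + 1/8·h[1] + 1/4·h[2] + 1/8·h[3] + 1/8·h[4]
Solving the 5×5 linear system over states ≠ 5 gives exactly h = [1152/209, 1120/209, 896/209, 1176/209, 1152/209, 0] (h[5] = 0 is the target).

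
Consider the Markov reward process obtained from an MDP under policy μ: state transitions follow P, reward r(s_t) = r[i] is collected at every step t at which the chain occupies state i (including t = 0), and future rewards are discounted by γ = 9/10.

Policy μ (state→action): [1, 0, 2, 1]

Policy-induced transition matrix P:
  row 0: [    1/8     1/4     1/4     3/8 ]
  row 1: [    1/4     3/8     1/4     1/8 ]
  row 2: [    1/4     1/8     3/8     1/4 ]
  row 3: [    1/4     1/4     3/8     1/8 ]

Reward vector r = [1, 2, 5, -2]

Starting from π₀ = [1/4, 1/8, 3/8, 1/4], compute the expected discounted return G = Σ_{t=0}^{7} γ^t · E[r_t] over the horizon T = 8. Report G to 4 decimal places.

t=0: π = [0.2500, 0.1250, 0.3750, 0.2500], E[r] = 1.8750, γ^t·E[r] = 1.875000, running G = 1.875000
t=1: π = [0.2188, 0.2188, 0.3281, 0.2344], E[r] = 1.8281, γ^t·E[r] = 1.645313, running G = 3.520313
t=2: π = [0.2227, 0.2363, 0.3203, 0.2207], E[r] = 1.8555, γ^t·E[r] = 1.502930, running G = 5.023242
t=3: π = [0.2222, 0.2395, 0.3176, 0.2207], E[r] = 1.8479, γ^t·E[r] = 1.347119, running G = 6.370362
t=4: π = [0.2222, 0.2402, 0.3173, 0.2202], E[r] = 1.8487, γ^t·E[r] = 1.212908, running G = 7.583270
t=5: π = [0.2222, 0.2404, 0.3172, 0.2202], E[r] = 1.8485, γ^t·E[r] = 1.091509, running G = 8.674779
t=6: π = [0.2222, 0.2404, 0.3172, 0.2202], E[r] = 1.8485, γ^t·E[r] = 0.982363, running G = 9.657142
t=7: π = [0.2222, 0.2404, 0.3172, 0.2202], E[r] = 1.8485, γ^t·E[r] = 0.884125, running G = 10.541266

G = 10.5413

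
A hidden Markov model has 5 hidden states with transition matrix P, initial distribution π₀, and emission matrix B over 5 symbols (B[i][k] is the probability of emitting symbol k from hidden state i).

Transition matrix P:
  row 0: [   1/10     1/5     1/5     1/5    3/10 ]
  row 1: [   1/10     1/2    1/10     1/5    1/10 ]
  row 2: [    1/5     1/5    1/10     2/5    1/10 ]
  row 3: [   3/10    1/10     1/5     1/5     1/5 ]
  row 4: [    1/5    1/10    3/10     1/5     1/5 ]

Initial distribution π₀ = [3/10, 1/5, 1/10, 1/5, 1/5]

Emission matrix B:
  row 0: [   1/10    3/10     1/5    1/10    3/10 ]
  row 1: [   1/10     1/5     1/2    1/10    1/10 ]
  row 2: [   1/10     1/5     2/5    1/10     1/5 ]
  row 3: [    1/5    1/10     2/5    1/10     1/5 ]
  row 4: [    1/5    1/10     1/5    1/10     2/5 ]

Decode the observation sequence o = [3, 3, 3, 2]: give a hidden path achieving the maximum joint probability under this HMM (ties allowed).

path = [1, 1, 1, 1]

t=0: δ = [3.000e-02, 2.000e-02, 1.000e-02, 2.000e-02, 2.000e-02]  (obs o_0=3)
t=1: δ = [6.000e-04, 1.000e-03, 6.000e-04, 6.000e-04, 9.000e-04]  ψ = [3, 1, 0, 0, 0]  (obs o_1=3)
t=2: δ = [1.800e-05, 5.000e-05, 2.700e-05, 2.400e-05, 1.800e-05]  ψ = [3, 1, 4, 2, 0]  (obs o_2=3)
t=3: δ = [1.440e-06, 1.250e-05, 2.160e-06, 4.320e-06, 1.080e-06]  ψ = [3, 1, 4, 2, 0]  (obs o_3=2)
backtrack: best end state = 1; path = [1, 1, 1, 1]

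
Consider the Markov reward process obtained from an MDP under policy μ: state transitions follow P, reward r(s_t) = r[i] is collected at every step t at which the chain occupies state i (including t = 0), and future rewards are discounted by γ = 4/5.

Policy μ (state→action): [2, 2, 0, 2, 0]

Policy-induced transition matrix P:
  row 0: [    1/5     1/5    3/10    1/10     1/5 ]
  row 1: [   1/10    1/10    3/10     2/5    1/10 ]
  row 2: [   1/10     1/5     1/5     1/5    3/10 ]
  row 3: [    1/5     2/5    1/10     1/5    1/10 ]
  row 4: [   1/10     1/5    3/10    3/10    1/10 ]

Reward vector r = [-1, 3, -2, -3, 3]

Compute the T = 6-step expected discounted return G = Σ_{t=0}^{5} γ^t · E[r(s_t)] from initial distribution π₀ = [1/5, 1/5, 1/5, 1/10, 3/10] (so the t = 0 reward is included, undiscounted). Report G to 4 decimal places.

G = 0.0337

t=0: π = [0.2000, 0.2000, 0.2000, 0.1000, 0.3000], E[r] = 0.6000, γ^t·E[r] = 0.600000, running G = 0.600000
t=1: π = [0.1300, 0.2000, 0.2600, 0.2500, 0.1600], E[r] = -0.3200, γ^t·E[r] = -0.256000, running G = 0.344000
t=2: π = [0.1380, 0.2300, 0.2240, 0.2430, 0.1650], E[r] = -0.1300, γ^t·E[r] = -0.083200, running G = 0.260800
t=3: π = [0.1381, 0.2256, 0.2290, 0.2487, 0.1586], E[r] = -0.1896, γ^t·E[r] = -0.097075, running G = 0.163725
t=4: π = [0.1387, 0.2272, 0.2274, 0.2472, 0.1596], E[r] = -0.1745, γ^t·E[r] = -0.071492, running G = 0.092233
t=5: π = [0.1386, 0.2267, 0.2278, 0.2475, 0.1593], E[r] = -0.1787, γ^t·E[r] = -0.058545, running G = 0.033689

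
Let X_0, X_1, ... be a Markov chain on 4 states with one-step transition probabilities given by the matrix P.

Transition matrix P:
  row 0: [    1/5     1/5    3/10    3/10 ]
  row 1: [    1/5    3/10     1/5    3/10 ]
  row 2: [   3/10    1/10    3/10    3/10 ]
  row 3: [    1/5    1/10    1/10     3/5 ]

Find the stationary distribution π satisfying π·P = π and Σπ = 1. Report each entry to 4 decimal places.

π = [0.2199, 0.1525, 0.1990, 0.4286]

Balance equations π_j = Σ_i π_i·P[i][j]:
  π_0 = 1/5·π_0 + 1/5·π_1 + 3/10·π_2 + 1/5·π_3
  π_1 = 1/5·π_0 + 3/10·π_1 + 1/10·π_2 + 1/10·π_3
  π_2 = 3/10·π_0 + 1/5·π_1 + 3/10·π_2 + 1/10·π_3
  normalize: π_0 + π_1 + π_2 + π_3 = 1
Solving the linear system gives exactly π = [137/623, 95/623, 124/623, 3/7].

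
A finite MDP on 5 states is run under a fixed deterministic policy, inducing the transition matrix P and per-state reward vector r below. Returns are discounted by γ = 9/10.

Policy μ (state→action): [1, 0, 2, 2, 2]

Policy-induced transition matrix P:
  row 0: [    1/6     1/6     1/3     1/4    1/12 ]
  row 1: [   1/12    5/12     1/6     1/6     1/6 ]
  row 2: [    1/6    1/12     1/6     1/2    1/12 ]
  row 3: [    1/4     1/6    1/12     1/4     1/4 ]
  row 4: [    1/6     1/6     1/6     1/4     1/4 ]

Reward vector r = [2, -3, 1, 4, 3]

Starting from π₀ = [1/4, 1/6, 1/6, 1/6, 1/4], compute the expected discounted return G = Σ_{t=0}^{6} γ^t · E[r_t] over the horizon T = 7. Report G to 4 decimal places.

G = 8.1224

t=0: π = [0.2500, 0.1667, 0.1667, 0.1667, 0.2500], E[r] = 1.5833, γ^t·E[r] = 1.583333, running G = 1.583333
t=1: π = [0.1667, 0.1944, 0.1944, 0.2778, 0.1667], E[r] = 1.5556, γ^t·E[r] = 1.400000, running G = 2.983333
t=2: π = [0.1736, 0.1991, 0.1713, 0.2824, 0.1736], E[r] = 1.5718, γ^t·E[r] = 1.273125, running G = 4.256458
t=3: π = [0.1736, 0.2022, 0.1721, 0.2762, 0.1759], E[r] = 1.5455, γ^t·E[r] = 1.126688, running G = 5.383146
t=4: π = [0.1728, 0.2029, 0.1726, 0.2762, 0.1755], E[r] = 1.5410, γ^t·E[r] = 1.011023, running G = 6.394169
t=5: π = [0.1728, 0.2030, 0.1725, 0.2762, 0.1755], E[r] = 1.5405, γ^t·E[r] = 0.909671, running G = 7.303840
t=6: π = [0.1728, 0.2030, 0.1724, 0.2762, 0.1755], E[r] = 1.5403, γ^t·E[r] = 0.818563, running G = 8.122403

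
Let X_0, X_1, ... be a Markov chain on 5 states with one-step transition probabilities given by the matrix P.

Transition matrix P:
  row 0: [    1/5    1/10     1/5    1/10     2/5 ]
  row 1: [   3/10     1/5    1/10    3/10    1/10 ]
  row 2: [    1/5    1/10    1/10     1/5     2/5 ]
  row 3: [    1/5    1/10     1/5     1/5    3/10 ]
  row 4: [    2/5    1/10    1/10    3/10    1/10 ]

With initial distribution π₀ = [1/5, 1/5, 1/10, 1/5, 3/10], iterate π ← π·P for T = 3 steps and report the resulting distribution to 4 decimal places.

t=0: π = [0.2000, 0.2000, 0.1000, 0.2000, 0.3000]
t=1: π = [0.2800, 0.1200, 0.1400, 0.2300, 0.2300]
t=2: π = [0.2580, 0.1120, 0.1510, 0.2070, 0.2720]
t=3: π = [0.2656, 0.1112, 0.1465, 0.2126, 0.2641]

π = [0.2656, 0.1112, 0.1465, 0.2126, 0.2641]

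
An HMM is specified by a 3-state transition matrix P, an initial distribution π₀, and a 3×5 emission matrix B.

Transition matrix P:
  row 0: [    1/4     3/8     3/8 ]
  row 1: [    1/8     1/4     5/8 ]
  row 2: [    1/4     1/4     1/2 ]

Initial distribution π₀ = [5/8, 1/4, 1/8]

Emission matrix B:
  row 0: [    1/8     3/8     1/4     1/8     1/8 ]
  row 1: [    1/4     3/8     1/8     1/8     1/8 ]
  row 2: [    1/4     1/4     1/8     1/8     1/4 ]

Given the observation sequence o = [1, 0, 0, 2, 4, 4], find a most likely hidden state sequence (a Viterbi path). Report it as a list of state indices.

path = [0, 1, 2, 2, 2, 2]

t=0: δ = [2.344e-01, 9.375e-02, 3.125e-02]  (obs o_0=1)
t=1: δ = [7.324e-03, 2.197e-02, 2.197e-02]  ψ = [0, 0, 0]  (obs o_1=0)
t=2: δ = [6.866e-04, 1.373e-03, 3.433e-03]  ψ = [2, 1, 1]  (obs o_2=0)
t=3: δ = [2.146e-04, 1.073e-04, 2.146e-04]  ψ = [2, 2, 2]  (obs o_3=2)
t=4: δ = [6.706e-06, 1.006e-05, 2.682e-05]  ψ = [0, 0, 2]  (obs o_4=4)
t=5: δ = [8.382e-07, 8.382e-07, 3.353e-06]  ψ = [2, 2, 2]  (obs o_5=4)
backtrack: best end state = 2; path = [0, 1, 2, 2, 2, 2]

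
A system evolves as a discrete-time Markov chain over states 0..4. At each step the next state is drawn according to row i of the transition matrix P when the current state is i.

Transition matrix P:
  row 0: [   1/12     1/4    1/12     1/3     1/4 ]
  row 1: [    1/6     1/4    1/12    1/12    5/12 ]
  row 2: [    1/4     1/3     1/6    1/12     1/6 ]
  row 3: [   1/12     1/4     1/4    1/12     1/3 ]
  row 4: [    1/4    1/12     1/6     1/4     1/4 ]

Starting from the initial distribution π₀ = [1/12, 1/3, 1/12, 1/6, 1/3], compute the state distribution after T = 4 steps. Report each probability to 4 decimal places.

π = [0.1741, 0.2145, 0.1489, 0.1745, 0.2879]

t=0: π = [0.0833, 0.3333, 0.0833, 0.1667, 0.3333]
t=1: π = [0.1806, 0.2014, 0.1458, 0.1597, 0.3125]
t=2: π = [0.1765, 0.2101, 0.1481, 0.1806, 0.2847]
t=3: π = [0.1730, 0.2149, 0.1495, 0.1749, 0.2877]
t=4: π = [0.1741, 0.2145, 0.1489, 0.1745, 0.2879]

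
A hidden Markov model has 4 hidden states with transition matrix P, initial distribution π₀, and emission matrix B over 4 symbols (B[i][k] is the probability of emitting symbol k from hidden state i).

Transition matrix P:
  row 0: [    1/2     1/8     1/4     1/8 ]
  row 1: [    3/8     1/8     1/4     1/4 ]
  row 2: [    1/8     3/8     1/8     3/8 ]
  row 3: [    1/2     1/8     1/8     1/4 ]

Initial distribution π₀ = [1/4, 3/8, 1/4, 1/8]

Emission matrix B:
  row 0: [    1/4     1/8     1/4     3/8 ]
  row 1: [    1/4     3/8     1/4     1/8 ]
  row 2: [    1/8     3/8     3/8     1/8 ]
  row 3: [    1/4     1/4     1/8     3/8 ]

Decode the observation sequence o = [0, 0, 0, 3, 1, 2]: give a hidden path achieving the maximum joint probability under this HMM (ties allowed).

path = [1, 0, 0, 0, 2, 1]

t=0: δ = [6.250e-02, 9.375e-02, 3.125e-02, 3.125e-02]  (obs o_0=0)
t=1: δ = [8.789e-03, 2.930e-03, 2.930e-03, 5.859e-03]  ψ = [1, 1, 1, 1]  (obs o_1=0)
t=2: δ = [1.099e-03, 2.747e-04, 2.747e-04, 3.662e-04]  ψ = [0, 0, 0, 3]  (obs o_2=0)
t=3: δ = [2.060e-04, 1.717e-05, 3.433e-05, 5.150e-05]  ψ = [0, 0, 0, 0]  (obs o_3=3)
t=4: δ = [1.287e-05, 9.656e-06, 1.931e-05, 6.437e-06]  ψ = [0, 0, 0, 0]  (obs o_4=1)
t=5: δ = [1.609e-06, 1.810e-06, 1.207e-06, 9.052e-07]  ψ = [0, 2, 0, 2]  (obs o_5=2)
backtrack: best end state = 1; path = [1, 0, 0, 0, 2, 1]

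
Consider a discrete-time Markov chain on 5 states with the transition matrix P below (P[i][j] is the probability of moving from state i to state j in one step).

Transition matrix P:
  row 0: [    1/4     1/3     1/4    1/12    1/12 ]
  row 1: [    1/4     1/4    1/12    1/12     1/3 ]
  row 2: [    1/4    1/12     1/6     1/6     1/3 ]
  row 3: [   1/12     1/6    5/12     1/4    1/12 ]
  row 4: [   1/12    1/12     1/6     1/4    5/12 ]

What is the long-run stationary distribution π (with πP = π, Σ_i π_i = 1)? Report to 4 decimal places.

π = [0.1762, 0.1703, 0.2108, 0.1747, 0.2679]

Balance equations π_j = Σ_i π_i·P[i][j]:
  π_0 = 1/4·π_0 + 1/4·π_1 + 1/4·π_2 + 1/12·π_3 + 1/12·π_4
  π_1 = 1/3·π_0 + 1/4·π_1 + 1/12·π_2 + 1/6·π_3 + 1/12·π_4
  π_2 = 1/4·π_0 + 1/12·π_1 + 1/6·π_2 + 5/12·π_3 + 1/6·π_4
  π_3 = 1/12·π_0 + 1/12·π_1 + 1/6·π_2 + 1/4·π_3 + 1/4·π_4
  normalize: π_0 + π_1 + π_2 + π_3 + π_4 = 1
Solving the linear system gives exactly π = [2481/14078, 1199/7039, 1484/7039, 2459/14078, 1886/7039].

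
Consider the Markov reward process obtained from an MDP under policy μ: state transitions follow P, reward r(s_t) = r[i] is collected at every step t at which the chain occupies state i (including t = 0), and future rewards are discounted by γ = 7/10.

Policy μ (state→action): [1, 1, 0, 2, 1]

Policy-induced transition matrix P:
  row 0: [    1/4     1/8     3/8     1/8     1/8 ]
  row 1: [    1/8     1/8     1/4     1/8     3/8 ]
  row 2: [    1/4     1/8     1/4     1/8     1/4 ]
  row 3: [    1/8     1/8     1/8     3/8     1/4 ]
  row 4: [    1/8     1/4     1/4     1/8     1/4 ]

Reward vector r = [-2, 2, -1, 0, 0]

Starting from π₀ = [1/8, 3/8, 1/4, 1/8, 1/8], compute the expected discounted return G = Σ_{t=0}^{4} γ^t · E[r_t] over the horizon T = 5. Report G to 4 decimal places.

t=0: π = [0.1250, 0.3750, 0.2500, 0.1250, 0.1250], E[r] = 0.2500, γ^t·E[r] = 0.250000, running G = 0.250000
t=1: π = [0.1719, 0.1406, 0.2500, 0.1563, 0.2813], E[r] = -0.3125, γ^t·E[r] = -0.218750, running G = 0.031250
t=2: π = [0.1777, 0.1602, 0.2520, 0.1641, 0.2461], E[r] = -0.2871, γ^t·E[r] = -0.140684, running G = -0.109434
t=3: π = [0.1787, 0.1558, 0.2517, 0.1660, 0.2478], E[r] = -0.2976, γ^t·E[r] = -0.102079, running G = -0.211513
t=4: π = [0.1788, 0.1560, 0.2516, 0.1665, 0.2471], E[r] = -0.2972, γ^t·E[r] = -0.071368, running G = -0.282881

G = -0.2829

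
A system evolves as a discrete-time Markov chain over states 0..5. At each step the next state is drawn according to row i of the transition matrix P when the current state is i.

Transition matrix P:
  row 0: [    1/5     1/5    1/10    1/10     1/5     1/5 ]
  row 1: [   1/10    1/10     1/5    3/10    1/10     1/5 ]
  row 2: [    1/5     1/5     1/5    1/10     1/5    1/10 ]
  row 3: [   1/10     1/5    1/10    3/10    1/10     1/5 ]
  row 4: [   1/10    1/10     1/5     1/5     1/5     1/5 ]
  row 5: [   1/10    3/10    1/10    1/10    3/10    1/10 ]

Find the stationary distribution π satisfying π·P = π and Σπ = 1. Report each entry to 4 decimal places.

Balance equations π_j = Σ_i π_i·P[i][j]:
  π_0 = 1/5·π_0 + 1/10·π_1 + 1/5·π_2 + 1/10·π_3 + 1/10·π_4 + 1/10·π_5
  π_1 = 1/5·π_0 + 1/10·π_1 + 1/5·π_2 + 1/5·π_3 + 1/10·π_4 + 3/10·π_5
  π_2 = 1/10·π_0 + 1/5·π_1 + 1/5·π_2 + 1/10·π_3 + 1/5·π_4 + 1/10·π_5
  π_3 = 1/10·π_0 + 3/10·π_1 + 1/10·π_2 + 3/10·π_3 + 1/5·π_4 + 1/10·π_5
  π_4 = 1/5·π_0 + 1/10·π_1 + 1/5·π_2 + 1/10·π_3 + 1/5·π_4 + 3/10·π_5
  normalize: π_0 + π_1 + π_2 + π_3 + π_4 + π_5 = 1
Solving the linear system gives exactly π = [2235/17474, 3159/17474, 2641/17474, 1683/8737, 1568/8737, 2937/17474].

π = [0.1279, 0.1808, 0.1511, 0.1926, 0.1795, 0.1681]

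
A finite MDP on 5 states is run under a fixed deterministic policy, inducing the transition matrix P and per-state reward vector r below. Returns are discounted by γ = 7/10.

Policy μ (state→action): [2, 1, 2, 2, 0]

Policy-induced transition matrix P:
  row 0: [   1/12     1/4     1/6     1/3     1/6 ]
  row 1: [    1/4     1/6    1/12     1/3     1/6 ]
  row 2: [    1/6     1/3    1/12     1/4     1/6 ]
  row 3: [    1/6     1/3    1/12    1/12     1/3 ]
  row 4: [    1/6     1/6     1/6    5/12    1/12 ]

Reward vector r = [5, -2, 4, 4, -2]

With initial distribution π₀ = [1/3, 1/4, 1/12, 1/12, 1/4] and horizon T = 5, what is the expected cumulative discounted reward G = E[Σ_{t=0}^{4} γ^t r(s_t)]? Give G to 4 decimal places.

G = 4.2231

t=0: π = [0.3333, 0.2500, 0.0833, 0.0833, 0.2500], E[r] = 1.3333, γ^t·E[r] = 1.333333, running G = 1.333333
t=1: π = [0.1597, 0.2222, 0.1319, 0.3264, 0.1597], E[r] = 1.8681, γ^t·E[r] = 1.307639, running G = 2.640972
t=2: π = [0.1719, 0.2564, 0.1100, 0.2541, 0.2078], E[r] = 1.3872, γ^t·E[r] = 0.679705, running G = 3.320677
t=3: π = [0.1737, 0.2417, 0.1150, 0.2780, 0.1917], E[r] = 1.5736, γ^t·E[r] = 0.539742, running G = 3.860419
t=4: π = [0.1723, 0.2466, 0.1138, 0.2702, 0.1970], E[r] = 1.5104, γ^t·E[r] = 0.362650, running G = 4.223069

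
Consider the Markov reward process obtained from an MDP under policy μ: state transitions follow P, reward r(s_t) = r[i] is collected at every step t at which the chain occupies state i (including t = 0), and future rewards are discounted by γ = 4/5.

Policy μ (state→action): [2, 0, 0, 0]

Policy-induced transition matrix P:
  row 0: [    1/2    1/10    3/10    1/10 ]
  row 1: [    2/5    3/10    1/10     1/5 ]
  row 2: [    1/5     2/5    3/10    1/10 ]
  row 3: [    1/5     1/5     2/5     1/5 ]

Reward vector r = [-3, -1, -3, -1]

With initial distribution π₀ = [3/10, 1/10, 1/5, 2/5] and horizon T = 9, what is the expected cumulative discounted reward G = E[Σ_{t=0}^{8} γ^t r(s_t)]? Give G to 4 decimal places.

G = -9.4522

t=0: π = [0.3000, 0.1000, 0.2000, 0.4000], E[r] = -2.0000, γ^t·E[r] = -2.000000, running G = -2.000000
t=1: π = [0.3100, 0.2200, 0.3200, 0.1500], E[r] = -2.2600, γ^t·E[r] = -1.808000, running G = -3.808000
t=2: π = [0.3370, 0.2550, 0.2710, 0.1370], E[r] = -2.2160, γ^t·E[r] = -1.418240, running G = -5.226240
t=3: π = [0.3521, 0.2460, 0.2627, 0.1392], E[r] = -2.2296, γ^t·E[r] = -1.141555, running G = -6.367795
t=4: π = [0.3548, 0.2419, 0.2647, 0.1385], E[r] = -2.2391, γ^t·E[r] = -0.917135, running G = -7.284931
t=5: π = [0.3548, 0.2417, 0.2655, 0.1380], E[r] = -2.2406, γ^t·E[r] = -0.734200, running G = -8.019131
t=6: π = [0.3548, 0.2418, 0.2655, 0.1380], E[r] = -2.2405, γ^t·E[r] = -0.587336, running G = -8.606467
t=7: π = [0.3548, 0.2418, 0.2654, 0.1380], E[r] = -2.2405, γ^t·E[r] = -0.469859, running G = -9.076326
t=8: π = [0.3548, 0.2418, 0.2654, 0.1380], E[r] = -2.2405, γ^t·E[r] = -0.375888, running G = -9.452215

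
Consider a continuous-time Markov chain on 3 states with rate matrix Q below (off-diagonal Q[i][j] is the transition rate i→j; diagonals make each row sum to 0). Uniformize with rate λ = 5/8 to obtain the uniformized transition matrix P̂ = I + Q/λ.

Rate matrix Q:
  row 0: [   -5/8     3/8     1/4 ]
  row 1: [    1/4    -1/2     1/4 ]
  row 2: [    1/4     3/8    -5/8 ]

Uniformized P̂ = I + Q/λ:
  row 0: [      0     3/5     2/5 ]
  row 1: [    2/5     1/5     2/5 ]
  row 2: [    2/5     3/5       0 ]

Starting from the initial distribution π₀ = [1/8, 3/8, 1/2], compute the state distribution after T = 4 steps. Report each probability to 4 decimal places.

π = [0.2816, 0.4272, 0.2912]

t=0: π = [0.1250, 0.3750, 0.5000]
t=1: π = [0.3500, 0.4500, 0.2000]
t=2: π = [0.2600, 0.4200, 0.3200]
t=3: π = [0.2960, 0.4320, 0.2720]
t=4: π = [0.2816, 0.4272, 0.2912]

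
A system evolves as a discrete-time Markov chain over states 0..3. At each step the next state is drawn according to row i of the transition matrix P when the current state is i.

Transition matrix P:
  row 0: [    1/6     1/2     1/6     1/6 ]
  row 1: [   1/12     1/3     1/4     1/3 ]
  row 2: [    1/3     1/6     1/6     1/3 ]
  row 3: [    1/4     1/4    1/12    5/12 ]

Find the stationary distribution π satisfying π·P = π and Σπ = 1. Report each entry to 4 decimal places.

Balance equations π_j = Σ_i π_i·P[i][j]:
  π_0 = 1/6·π_0 + 1/12·π_1 + 1/3·π_2 + 1/4·π_3
  π_1 = 1/2·π_0 + 1/3·π_1 + 1/6·π_2 + 1/4·π_3
  π_2 = 1/6·π_0 + 1/4·π_1 + 1/6·π_2 + 1/12·π_3
  normalize: π_0 + π_1 + π_2 + π_3 = 1
Solving the linear system gives exactly π = [161/823, 256/823, 136/823, 270/823].

π = [0.1956, 0.3111, 0.1652, 0.3281]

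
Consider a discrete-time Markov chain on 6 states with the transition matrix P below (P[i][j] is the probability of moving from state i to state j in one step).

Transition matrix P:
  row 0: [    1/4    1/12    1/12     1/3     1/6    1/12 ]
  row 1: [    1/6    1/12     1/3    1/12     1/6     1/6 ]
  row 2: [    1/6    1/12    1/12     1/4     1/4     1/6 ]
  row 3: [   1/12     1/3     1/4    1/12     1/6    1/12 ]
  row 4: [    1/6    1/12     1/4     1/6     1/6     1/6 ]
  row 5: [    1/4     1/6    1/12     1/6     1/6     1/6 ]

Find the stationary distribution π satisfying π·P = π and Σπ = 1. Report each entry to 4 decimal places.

π = [0.1775, 0.1407, 0.1795, 0.1841, 0.1816, 0.1365]

Balance equations π_j = Σ_i π_i·P[i][j]:
  π_0 = 1/4·π_0 + 1/6·π_1 + 1/6·π_2 + 1/12·π_3 + 1/6·π_4 + 1/4·π_5
  π_1 = 1/12·π_0 + 1/12·π_1 + 1/12·π_2 + 1/3·π_3 + 1/12·π_4 + 1/6·π_5
  π_2 = 1/12·π_0 + 1/3·π_1 + 1/12·π_2 + 1/4·π_3 + 1/4·π_4 + 1/12·π_5
  π_3 = 1/3·π_0 + 1/12·π_1 + 1/4·π_2 + 1/12·π_3 + 1/6·π_4 + 1/6·π_5
  π_4 = 1/6·π_0 + 1/6·π_1 + 1/4·π_2 + 1/6·π_3 + 1/6·π_4 + 1/6·π_5
  normalize: π_0 + π_1 + π_2 + π_3 + π_4 + π_5 = 1
Solving the linear system gives exactly π = [53131/299345, 42131/299345, 53726/299345, 2901/15755, 54368/299345, 8174/59869].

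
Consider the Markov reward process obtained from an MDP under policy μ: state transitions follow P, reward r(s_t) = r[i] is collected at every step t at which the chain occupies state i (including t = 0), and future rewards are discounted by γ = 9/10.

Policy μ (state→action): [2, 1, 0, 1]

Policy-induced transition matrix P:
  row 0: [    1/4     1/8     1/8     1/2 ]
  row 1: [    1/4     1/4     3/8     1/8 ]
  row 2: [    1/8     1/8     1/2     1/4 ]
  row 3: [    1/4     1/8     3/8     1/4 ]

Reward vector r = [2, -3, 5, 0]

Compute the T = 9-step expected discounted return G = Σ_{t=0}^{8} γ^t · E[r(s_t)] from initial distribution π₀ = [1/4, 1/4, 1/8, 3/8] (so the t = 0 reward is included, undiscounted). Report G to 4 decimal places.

t=0: π = [0.2500, 0.2500, 0.1250, 0.3750], E[r] = 0.3750, γ^t·E[r] = 0.375000, running G = 0.375000
t=1: π = [0.2344, 0.1563, 0.3281, 0.2813], E[r] = 1.6406, γ^t·E[r] = 1.476563, running G = 1.851563
t=2: π = [0.2090, 0.1445, 0.3574, 0.2891], E[r] = 1.7715, γ^t·E[r] = 1.434902, running G = 3.286465
t=3: π = [0.2053, 0.1431, 0.3674, 0.2842], E[r] = 1.8186, γ^t·E[r] = 1.325762, running G = 4.612227
t=4: π = [0.2041, 0.1429, 0.3696, 0.2834], E[r] = 1.8275, γ^t·E[r] = 1.199012, running G = 5.811239
t=5: π = [0.2038, 0.1429, 0.3702, 0.2832], E[r] = 1.8299, γ^t·E[r] = 1.080555, running G = 6.891794
t=6: π = [0.2037, 0.1429, 0.3703, 0.2831], E[r] = 1.8305, γ^t·E[r] = 0.972800, running G = 7.864594
t=7: π = [0.2037, 0.1429, 0.3704, 0.2831], E[r] = 1.8306, γ^t·E[r] = 0.875590, running G = 8.740184
t=8: π = [0.2037, 0.1429, 0.3704, 0.2831], E[r] = 1.8307, γ^t·E[r] = 0.788046, running G = 9.528230

G = 9.5282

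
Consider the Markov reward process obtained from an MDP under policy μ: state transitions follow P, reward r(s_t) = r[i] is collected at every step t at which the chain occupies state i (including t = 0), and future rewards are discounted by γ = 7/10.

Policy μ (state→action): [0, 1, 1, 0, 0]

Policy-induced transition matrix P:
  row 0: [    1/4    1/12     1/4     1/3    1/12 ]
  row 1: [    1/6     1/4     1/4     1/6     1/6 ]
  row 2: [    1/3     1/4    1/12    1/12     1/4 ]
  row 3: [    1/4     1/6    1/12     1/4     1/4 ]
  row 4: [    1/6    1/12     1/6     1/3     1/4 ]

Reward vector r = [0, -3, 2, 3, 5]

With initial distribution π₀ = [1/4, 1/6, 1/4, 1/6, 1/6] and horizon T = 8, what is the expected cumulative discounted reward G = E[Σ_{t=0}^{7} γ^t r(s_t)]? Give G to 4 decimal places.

t=0: π = [0.2500, 0.1667, 0.2500, 0.1667, 0.1667], E[r] = 1.3333, γ^t·E[r] = 1.333333, running G = 1.333333
t=1: π = [0.2431, 0.1667, 0.1667, 0.2292, 0.1944], E[r] = 1.4931, γ^t·E[r] = 1.045139, running G = 2.378472
t=2: π = [0.2338, 0.1580, 0.1678, 0.2448, 0.1956], E[r] = 1.5741, γ^t·E[r] = 0.771296, running G = 3.149769
t=3: π = [0.2345, 0.1580, 0.1649, 0.2446, 0.1979], E[r] = 1.5790, γ^t·E[r] = 0.541611, running G = 3.691380
t=4: π = [0.2341, 0.1575, 0.1652, 0.2454, 0.1977], E[r] = 1.5827, γ^t·E[r] = 0.380005, running G = 4.071385
t=5: π = [0.2342, 0.1576, 0.1651, 0.2453, 0.1979], E[r] = 1.5827, γ^t·E[r] = 0.265997, running G = 4.337382
t=6: π = [0.2341, 0.1576, 0.1651, 0.2454, 0.1978], E[r] = 1.5828, γ^t·E[r] = 0.186219, running G = 4.523601
t=7: π = [0.2341, 0.1576, 0.1651, 0.2454, 0.1978], E[r] = 1.5828, γ^t·E[r] = 0.130352, running G = 4.653953

G = 4.6540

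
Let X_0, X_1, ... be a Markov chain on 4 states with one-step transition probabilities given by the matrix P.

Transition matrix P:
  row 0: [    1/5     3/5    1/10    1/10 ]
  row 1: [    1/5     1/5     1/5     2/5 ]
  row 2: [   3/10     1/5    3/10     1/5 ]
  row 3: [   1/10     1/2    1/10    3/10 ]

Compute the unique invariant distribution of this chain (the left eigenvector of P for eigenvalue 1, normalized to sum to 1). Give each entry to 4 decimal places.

π = [0.1889, 0.3599, 0.1700, 0.2812]

Balance equations π_j = Σ_i π_i·P[i][j]:
  π_0 = 1/5·π_0 + 1/5·π_1 + 3/10·π_2 + 1/10·π_3
  π_1 = 3/5·π_0 + 1/5·π_1 + 1/5·π_2 + 1/2·π_3
  π_2 = 1/10·π_0 + 1/5·π_1 + 3/10·π_2 + 1/10·π_3
  normalize: π_0 + π_1 + π_2 + π_3 = 1
Solving the linear system gives exactly π = [180/953, 343/953, 162/953, 268/953].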